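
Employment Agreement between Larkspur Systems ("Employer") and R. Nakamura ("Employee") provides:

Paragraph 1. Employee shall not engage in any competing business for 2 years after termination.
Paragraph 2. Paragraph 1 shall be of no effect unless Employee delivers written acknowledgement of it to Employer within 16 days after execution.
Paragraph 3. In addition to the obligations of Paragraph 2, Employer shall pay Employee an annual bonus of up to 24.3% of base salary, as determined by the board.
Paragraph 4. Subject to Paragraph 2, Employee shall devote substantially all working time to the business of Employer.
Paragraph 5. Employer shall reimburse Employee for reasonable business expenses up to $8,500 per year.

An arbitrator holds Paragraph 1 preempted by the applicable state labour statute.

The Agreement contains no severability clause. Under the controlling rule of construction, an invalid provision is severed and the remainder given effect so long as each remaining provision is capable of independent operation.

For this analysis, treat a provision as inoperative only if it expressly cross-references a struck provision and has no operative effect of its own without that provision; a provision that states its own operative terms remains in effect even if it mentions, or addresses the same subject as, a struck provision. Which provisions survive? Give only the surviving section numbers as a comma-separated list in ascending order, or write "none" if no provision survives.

3, 4, 5

Paragraph 1 is struck. The only function of Paragraph 2 is the acknowledgement condition for Paragraph 1, so it cannot stand once Paragraph 1 is removed. Paragraph 4 mentions Paragraph 2 but its own obligation stands independently of Paragraph 2, so Paragraph 4 is not affected. Paragraph 3 mentions Paragraph 2 but its own obligation stands independently of Paragraph 2, so Paragraph 3 is not affected. With no severability clause, the stated default rule severs what cannot stand and enforces each remaining provision that can operate on its own. The provisions still in force are Paragraph 3, Paragraph 4, and Paragraph 5.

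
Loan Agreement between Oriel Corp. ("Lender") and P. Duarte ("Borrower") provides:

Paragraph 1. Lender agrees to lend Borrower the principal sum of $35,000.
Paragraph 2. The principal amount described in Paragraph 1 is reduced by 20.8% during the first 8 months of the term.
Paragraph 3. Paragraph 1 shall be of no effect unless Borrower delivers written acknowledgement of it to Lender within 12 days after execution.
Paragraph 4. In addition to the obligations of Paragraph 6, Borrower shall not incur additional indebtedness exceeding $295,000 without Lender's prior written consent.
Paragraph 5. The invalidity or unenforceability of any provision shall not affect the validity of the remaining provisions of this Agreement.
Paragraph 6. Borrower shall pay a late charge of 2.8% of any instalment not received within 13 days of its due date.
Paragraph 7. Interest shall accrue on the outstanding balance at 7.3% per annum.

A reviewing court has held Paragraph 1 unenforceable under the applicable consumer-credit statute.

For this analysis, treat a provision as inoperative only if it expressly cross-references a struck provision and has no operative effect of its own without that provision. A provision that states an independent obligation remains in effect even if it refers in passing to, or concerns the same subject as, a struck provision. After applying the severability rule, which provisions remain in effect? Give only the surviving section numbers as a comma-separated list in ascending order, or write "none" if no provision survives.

Paragraph 1 is struck. Paragraph 2 operates only by reference to Paragraph 1, so it falls with Paragraph 1. Paragraph 3 operates only by reference to Paragraph 1, so it falls with Paragraph 1. Under the severability clause in Paragraph 5, the remaining provisions continue in force. That leaves Paragraph 4, Paragraph 5, Paragraph 6, and Paragraph 7 in effect.

4, 5, 6, 7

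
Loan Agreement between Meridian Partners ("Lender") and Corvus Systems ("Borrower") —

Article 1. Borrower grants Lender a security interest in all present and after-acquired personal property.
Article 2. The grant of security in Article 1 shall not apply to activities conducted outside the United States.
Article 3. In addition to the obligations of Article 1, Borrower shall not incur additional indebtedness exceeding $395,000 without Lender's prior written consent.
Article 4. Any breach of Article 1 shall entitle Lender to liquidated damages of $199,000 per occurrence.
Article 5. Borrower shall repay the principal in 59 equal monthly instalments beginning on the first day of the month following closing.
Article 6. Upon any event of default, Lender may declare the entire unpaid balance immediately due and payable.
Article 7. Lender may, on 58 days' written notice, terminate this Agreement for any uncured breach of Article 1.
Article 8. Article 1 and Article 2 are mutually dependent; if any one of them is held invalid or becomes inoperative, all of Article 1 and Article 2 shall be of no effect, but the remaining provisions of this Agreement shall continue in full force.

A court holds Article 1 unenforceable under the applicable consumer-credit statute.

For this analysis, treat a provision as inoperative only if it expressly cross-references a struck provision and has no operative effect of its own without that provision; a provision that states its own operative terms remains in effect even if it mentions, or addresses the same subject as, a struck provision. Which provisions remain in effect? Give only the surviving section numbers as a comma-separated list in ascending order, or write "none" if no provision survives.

3, 5, 6, 8

Article 1 is struck. Article 2 has no operative effect of its own apart from Article 1 and is therefore inoperative. Article 4 does nothing except set the liquidated-damages amount by reference to Article 1; with Article 1 gone it has no independent effect and is inoperative. Article 7 merely fixes the termination right for breach of Article 1; with Article 1 gone it has nothing to operate on and falls away. Article 3 mentions Article 1 but its own obligation stands independently of Article 1, so Article 3 is not affected. Article 8 declares Article 1 and Article 2 mutually dependent; since one of them has fallen, all of them are of no effect. The remainder continues in force under Article 8. That leaves Article 3, Article 5, Article 6, and Article 8 in effect.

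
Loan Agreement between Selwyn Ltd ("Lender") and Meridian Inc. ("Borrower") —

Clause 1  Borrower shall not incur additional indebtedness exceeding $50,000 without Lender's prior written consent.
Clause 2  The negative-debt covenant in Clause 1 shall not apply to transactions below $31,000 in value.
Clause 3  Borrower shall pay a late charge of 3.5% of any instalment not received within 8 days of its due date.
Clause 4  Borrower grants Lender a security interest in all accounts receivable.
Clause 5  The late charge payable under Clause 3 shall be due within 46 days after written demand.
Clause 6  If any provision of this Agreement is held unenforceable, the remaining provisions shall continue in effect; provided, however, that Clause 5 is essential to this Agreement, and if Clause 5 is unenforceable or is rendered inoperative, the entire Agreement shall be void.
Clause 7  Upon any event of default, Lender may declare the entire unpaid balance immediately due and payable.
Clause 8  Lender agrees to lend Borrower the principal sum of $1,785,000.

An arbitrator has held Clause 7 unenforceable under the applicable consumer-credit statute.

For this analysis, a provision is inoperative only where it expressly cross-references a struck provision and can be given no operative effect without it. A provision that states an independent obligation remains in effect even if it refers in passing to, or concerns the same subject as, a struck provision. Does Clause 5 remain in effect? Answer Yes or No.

Clause 7 is struck. No other provision's operative terms depend on Clause 7. Clause 6 makes Clause 5 an essential term, but Clause 5 is unaffected, so the severability proviso in Clause 6 preserves the remaining provisions. Clause 1, Clause 2, Clause 3, Clause 4, Clause 5, Clause 6, and Clause 8 remain in effect. Clause 5 is among the surviving provisions, so the answer is yes.

Yes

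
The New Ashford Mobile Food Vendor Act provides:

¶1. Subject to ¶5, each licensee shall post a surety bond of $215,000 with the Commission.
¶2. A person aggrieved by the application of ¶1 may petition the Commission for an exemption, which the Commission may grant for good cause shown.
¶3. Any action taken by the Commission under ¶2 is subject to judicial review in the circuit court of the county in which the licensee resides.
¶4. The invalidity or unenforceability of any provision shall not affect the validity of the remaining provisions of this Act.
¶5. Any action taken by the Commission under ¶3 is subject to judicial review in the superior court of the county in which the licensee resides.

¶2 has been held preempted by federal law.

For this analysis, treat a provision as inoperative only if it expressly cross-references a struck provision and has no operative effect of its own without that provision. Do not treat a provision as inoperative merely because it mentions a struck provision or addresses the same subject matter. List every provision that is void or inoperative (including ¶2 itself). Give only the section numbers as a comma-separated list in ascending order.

2, 3, 5

¶2 is struck. ¶3 operates only by reference to ¶2, so it falls with ¶2. The only function of ¶5 is the judicial-review right for ¶3, so it cannot stand once ¶3 is removed. ¶1 mentions ¶5 but its own obligation stands independently of ¶5, so ¶1 is not affected. Under the severability clause in ¶4, the remaining provisions continue in force. That leaves ¶1 and ¶4 in effect.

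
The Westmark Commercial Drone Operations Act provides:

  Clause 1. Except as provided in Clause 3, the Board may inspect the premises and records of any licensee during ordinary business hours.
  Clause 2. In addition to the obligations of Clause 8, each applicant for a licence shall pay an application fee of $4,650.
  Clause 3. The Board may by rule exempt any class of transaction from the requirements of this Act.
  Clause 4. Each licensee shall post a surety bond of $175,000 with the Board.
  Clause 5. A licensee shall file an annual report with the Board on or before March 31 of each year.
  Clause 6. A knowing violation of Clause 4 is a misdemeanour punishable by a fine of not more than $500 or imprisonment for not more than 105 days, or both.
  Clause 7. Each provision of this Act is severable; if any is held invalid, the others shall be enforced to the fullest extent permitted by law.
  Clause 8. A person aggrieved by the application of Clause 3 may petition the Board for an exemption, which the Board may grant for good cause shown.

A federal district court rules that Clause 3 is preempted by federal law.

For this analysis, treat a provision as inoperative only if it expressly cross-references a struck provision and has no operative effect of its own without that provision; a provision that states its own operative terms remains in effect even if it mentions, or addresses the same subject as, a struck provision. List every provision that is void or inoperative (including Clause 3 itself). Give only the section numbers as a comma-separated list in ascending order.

3, 8

Clause 3 is struck. Clause 8 has no operative effect of its own apart from Clause 3 and is therefore inoperative. Clause 2 mentions Clause 8 but its own obligation stands independently of Clause 8, so Clause 2 is not affected. Although Clause 1 refers to Clause 3, its operative terms do not depend on Clause 3, so it remains in effect. Under the severability clause in Clause 7, the remaining provisions continue in force. That leaves Clause 1, Clause 2, Clause 4, Clause 5, Clause 6, and Clause 7 in effect.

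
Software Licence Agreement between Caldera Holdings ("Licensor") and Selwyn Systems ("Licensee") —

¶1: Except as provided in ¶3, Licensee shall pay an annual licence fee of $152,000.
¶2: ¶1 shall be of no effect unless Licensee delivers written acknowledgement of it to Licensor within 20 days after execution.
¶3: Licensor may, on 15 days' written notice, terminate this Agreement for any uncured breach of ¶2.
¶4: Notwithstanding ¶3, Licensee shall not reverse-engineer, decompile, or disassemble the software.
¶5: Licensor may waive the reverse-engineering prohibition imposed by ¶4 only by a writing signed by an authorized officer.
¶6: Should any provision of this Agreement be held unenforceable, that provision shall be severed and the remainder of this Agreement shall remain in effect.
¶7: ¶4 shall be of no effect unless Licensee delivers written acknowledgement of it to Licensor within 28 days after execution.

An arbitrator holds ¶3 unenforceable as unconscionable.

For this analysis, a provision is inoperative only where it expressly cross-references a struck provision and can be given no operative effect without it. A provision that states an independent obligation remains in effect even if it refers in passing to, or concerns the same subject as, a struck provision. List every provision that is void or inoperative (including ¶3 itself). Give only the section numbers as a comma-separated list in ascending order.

¶3 is struck. ¶1 mentions ¶3 but its own obligation stands independently of ¶3, so ¶1 is not affected. ¶4 mentions ¶3 but its own obligation stands independently of ¶3, so ¶4 is not affected. No other provision's operative terms depend on ¶3. ¶6 is a severability clause and preserves every provision that can still be given independent effect. ¶1, ¶2, ¶4, ¶5, ¶6, and ¶7 remain in effect.

3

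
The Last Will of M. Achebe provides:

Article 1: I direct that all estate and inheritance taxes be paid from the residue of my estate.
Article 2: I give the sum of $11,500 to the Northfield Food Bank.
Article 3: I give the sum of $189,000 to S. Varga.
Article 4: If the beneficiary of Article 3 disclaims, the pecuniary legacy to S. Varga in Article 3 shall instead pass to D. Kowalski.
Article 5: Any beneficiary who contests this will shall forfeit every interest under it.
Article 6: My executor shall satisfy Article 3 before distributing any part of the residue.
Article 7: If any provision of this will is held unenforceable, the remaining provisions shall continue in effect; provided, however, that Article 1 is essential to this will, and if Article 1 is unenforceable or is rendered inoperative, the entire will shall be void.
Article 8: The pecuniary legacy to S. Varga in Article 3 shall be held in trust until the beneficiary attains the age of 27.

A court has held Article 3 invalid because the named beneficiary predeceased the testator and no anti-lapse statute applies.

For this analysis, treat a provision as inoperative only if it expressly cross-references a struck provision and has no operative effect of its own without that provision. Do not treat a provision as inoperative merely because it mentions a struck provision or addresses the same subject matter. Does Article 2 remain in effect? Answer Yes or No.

Yes

Article 3 is struck. The only function of Article 4 is the alternative disposition for Article 3, so it cannot stand once Article 3 is removed. Article 6 operates only by reference to Article 3, so it falls with Article 3. Article 8 operates only by reference to Article 3, so it falls with Article 3. Article 7 makes Article 1 an essential term, but Article 1 is unaffected, so the severability proviso in Article 7 preserves the remaining provisions. Article 1, Article 2, Article 5, and Article 7 remain in effect. Article 2 is among the surviving provisions, so the answer is yes.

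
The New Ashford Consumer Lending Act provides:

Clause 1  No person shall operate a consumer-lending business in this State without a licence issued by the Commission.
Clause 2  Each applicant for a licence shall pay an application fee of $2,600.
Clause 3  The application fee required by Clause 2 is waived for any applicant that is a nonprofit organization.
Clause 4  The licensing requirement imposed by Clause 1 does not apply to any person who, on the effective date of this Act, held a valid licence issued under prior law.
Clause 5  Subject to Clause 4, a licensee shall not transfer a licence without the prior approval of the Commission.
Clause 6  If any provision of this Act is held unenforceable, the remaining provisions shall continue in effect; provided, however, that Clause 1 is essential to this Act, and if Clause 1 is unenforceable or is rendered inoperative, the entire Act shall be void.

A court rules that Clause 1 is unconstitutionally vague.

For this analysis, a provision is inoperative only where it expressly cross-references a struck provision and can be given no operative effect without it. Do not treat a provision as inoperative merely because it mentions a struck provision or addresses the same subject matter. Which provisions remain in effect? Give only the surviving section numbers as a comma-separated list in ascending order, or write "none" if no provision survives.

none

Clause 1 is struck. The only function of Clause 4 is the grandfather exemption from Clause 1, so it cannot stand once Clause 1 is removed. Clause 6 makes Clause 1 an essential term, and Clause 1 is the provision held invalid; under Clause 6, the entire Act is therefore void. No provision of the Act survives.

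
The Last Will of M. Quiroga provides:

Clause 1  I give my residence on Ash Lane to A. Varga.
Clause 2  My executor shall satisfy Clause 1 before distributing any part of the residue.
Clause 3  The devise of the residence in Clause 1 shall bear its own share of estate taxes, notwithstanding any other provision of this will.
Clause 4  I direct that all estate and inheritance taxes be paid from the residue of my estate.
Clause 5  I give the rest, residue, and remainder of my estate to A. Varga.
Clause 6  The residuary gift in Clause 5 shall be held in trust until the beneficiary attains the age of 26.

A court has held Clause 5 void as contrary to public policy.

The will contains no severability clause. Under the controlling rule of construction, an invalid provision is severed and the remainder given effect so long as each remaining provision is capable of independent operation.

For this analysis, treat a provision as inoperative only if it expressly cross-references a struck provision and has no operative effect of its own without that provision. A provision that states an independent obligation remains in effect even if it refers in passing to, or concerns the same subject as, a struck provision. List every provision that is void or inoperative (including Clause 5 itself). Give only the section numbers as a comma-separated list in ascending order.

Clause 5 is struck. Clause 6 operates only by reference to Clause 5, so it falls with Clause 5. With no severability clause, the stated default rule severs what cannot stand and enforces each remaining provision that can operate on its own. The provisions still in force are Clause 1, Clause 2, Clause 3, and Clause 4.

5, 6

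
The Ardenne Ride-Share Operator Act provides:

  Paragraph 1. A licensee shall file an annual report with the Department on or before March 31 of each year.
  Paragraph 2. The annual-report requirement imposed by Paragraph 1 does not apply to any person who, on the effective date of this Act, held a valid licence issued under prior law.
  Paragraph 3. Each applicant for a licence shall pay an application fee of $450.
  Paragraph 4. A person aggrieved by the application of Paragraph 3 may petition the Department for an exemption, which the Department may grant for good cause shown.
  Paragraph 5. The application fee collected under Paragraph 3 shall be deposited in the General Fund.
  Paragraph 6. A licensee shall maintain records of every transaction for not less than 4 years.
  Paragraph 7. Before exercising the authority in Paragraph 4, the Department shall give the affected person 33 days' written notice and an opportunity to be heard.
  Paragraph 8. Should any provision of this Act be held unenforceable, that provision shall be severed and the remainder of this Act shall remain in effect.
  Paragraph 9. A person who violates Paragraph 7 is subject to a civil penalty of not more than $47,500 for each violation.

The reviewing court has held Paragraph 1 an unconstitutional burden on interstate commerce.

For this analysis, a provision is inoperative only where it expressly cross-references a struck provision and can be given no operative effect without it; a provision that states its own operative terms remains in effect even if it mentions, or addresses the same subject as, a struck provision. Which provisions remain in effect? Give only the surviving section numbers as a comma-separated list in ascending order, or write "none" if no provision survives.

3, 4, 5, 6, 7, 8, 9

Paragraph 1 is struck. The only function of Paragraph 2 is the grandfather exemption from Paragraph 1, so it cannot stand once Paragraph 1 is removed. Paragraph 8 is a severability clause and preserves every provision that can still be given independent effect. That leaves Paragraph 3, Paragraph 4, Paragraph 5, Paragraph 6, Paragraph 7, Paragraph 8, and Paragraph 9 in effect.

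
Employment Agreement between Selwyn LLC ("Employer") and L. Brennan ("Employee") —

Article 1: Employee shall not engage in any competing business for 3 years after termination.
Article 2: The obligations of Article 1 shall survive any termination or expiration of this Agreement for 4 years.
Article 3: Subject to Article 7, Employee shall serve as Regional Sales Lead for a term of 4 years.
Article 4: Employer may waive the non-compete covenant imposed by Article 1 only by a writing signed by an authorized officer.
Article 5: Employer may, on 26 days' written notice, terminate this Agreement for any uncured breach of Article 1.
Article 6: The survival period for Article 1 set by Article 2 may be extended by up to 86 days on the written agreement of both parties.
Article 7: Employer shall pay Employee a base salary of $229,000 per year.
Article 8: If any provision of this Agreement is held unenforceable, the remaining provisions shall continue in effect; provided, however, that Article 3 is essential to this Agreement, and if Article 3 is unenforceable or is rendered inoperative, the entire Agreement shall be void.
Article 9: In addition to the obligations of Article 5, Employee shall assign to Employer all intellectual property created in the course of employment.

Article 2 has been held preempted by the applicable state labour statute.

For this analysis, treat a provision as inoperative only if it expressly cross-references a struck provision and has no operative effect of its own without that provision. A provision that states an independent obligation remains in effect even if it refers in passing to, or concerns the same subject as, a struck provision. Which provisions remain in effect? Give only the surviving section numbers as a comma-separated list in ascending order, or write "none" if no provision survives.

1, 3, 4, 5, 7, 8, 9

Article 2 is struck. The whole of Article 6 is the extension of the survival period for Article 1, defined by reference to Article 2, so Article 6 cannot stand once Article 2 is removed. Article 8 makes Article 3 an essential term, but Article 3 is unaffected, so the severability proviso in Article 8 preserves the remaining provisions. That leaves Article 1, Article 3, Article 4, Article 5, Article 7, Article 8, and Article 9 in effect.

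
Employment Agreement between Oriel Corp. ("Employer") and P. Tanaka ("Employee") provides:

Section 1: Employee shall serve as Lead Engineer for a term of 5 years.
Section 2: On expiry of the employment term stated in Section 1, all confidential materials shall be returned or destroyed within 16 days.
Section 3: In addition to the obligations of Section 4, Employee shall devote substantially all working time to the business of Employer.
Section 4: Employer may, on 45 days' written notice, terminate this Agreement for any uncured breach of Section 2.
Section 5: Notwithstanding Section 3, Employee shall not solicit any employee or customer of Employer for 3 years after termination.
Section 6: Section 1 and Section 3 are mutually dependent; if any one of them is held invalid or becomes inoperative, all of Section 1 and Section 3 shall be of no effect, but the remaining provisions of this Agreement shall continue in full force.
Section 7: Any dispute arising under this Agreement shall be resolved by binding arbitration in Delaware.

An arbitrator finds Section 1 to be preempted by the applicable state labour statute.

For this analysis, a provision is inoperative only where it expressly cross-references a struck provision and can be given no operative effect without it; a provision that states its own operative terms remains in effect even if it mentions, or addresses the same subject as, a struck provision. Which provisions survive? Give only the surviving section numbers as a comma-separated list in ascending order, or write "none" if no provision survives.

Section 1 is struck. The only function of Section 2 is the return obligation tied to Section 1, so it cannot stand once Section 1 is removed. Section 4 has no operative effect of its own apart from Section 2 and is therefore inoperative. Section 5 mentions Section 3 but its own obligation stands independently of Section 3, so Section 5 is not affected. Section 6 declares Section 1 and Section 3 mutually dependent; since one of them has fallen, all of them are of no effect. That brings down Section 3 as well. The remainder continues in force under Section 6. That leaves Section 5, Section 6, and Section 7 in effect.

5, 6, 7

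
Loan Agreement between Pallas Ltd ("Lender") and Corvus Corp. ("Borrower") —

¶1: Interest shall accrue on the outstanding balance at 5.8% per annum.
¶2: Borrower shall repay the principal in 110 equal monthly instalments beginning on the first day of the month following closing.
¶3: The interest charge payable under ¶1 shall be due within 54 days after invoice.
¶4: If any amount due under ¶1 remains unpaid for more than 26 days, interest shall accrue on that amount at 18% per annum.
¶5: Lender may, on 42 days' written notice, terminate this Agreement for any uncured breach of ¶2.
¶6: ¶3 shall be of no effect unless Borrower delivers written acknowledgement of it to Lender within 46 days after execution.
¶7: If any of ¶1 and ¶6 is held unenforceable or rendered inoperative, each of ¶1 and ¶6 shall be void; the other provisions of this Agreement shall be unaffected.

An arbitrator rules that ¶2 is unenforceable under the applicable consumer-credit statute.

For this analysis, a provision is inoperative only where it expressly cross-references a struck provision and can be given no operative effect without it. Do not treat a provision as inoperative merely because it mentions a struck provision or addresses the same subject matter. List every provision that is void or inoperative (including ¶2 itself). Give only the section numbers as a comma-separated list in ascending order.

¶2 is struck. ¶5 merely fixes the termination right for breach of ¶2; with ¶2 gone it has nothing to operate on and falls away. ¶7 ties ¶1 and ¶6 together, but none of those is affected here; the remaining provisions continue in force under ¶7. That leaves ¶1, ¶3, ¶4, ¶6, and ¶7 in effect.

2, 5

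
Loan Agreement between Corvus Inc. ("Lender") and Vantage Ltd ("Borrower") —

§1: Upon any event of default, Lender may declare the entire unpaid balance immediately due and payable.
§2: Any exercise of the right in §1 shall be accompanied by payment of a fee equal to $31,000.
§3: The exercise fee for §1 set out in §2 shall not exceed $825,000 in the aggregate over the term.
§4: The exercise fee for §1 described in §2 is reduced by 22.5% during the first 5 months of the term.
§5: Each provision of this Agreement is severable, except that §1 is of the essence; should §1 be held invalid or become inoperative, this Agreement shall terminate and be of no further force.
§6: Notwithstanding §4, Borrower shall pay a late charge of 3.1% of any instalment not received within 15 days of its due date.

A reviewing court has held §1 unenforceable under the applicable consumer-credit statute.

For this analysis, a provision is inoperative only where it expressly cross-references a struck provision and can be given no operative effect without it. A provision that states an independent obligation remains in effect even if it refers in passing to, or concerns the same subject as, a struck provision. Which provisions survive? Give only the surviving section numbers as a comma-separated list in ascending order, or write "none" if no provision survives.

§1 is struck. §2 merely fixes the exercise fee for §1; with §1 gone it has nothing to operate on and falls away. §3 operates only by reference to §2, so it falls with §2. §4 operates only by reference to §2, so it falls with §2. §5 makes §1 an essential term, and §1 is the provision held invalid; under §5, the entire Agreement is therefore void. No provision of the Agreement survives.

none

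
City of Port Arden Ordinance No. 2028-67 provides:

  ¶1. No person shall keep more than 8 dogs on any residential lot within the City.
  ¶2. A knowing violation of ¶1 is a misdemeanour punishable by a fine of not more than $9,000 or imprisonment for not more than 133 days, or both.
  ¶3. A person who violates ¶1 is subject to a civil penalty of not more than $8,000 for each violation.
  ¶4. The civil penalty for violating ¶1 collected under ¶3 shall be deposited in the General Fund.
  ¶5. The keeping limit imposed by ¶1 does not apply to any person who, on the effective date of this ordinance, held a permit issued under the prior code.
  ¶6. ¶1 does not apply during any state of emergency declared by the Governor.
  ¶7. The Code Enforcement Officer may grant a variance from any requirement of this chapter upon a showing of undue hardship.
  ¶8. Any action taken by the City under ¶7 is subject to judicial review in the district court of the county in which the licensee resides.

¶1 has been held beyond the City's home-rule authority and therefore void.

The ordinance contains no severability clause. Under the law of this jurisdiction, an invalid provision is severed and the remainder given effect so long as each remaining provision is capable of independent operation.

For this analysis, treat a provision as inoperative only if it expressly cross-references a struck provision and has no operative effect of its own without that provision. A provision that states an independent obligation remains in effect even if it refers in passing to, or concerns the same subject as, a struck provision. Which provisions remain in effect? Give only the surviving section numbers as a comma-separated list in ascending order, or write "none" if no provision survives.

7, 8

¶1 is struck. ¶2 operates only by reference to ¶1, so it falls with ¶1. ¶3 operates only by reference to ¶1, so it falls with ¶1. The only function of ¶5 is the grandfather exemption from ¶1, so it cannot stand once ¶1 is removed. ¶6 operates only by reference to ¶1, so it falls with ¶1. ¶4 has no operative effect of its own apart from ¶3 and is therefore inoperative. Under the stated default rule, only provisions that cannot operate independently fall away; the rest are enforced. The provisions still in force are ¶7 and ¶8.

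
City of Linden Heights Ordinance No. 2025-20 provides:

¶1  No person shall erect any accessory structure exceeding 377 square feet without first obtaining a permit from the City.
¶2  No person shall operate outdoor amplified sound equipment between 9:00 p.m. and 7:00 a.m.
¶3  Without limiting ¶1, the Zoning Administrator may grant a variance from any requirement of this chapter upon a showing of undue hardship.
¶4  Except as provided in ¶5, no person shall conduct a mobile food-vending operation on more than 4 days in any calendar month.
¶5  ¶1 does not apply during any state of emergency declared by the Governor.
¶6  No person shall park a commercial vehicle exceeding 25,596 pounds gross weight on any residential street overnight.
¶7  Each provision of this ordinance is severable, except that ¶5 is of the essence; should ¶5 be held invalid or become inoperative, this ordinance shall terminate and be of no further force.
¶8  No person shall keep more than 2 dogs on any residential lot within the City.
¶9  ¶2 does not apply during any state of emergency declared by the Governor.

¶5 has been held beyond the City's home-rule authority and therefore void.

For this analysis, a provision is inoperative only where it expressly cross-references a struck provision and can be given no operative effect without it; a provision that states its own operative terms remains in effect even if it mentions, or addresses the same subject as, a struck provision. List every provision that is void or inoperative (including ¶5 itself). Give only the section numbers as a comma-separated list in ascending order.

1, 2, 3, 4, 5, 6, 7, 8, 9

¶5 is struck. Nothing else in the ordinance is defined by reference to ¶5. ¶7 makes ¶5 an essential term, and ¶5 is the provision held invalid; under ¶7, the entire ordinance is therefore void. No provision of the ordinance survives.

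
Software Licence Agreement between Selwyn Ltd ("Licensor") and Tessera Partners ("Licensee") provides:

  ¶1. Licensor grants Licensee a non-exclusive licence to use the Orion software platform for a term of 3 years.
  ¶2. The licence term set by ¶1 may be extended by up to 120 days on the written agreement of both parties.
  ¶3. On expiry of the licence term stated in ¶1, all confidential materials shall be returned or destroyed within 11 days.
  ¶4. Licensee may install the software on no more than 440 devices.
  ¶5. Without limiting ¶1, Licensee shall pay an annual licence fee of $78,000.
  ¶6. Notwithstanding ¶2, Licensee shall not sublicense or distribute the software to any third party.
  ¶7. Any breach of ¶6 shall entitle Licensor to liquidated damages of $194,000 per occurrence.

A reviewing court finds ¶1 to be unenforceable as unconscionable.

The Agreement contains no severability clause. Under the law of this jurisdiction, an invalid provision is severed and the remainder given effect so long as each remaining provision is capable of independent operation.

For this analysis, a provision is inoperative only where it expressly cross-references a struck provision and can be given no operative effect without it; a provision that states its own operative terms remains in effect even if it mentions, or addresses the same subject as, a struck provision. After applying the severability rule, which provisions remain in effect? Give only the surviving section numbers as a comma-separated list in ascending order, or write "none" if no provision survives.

¶1 is struck. ¶2 has no operative effect of its own apart from ¶1 and is therefore inoperative. ¶3 merely fixes the return obligation tied to ¶1; with ¶1 gone it has nothing to operate on and falls away. ¶5 mentions ¶1 but its own obligation stands independently of ¶1, so ¶5 is not affected. Although ¶6 refers to ¶2, its operative terms do not depend on ¶2, so it remains in effect. Under the stated default rule, only provisions that cannot operate independently fall away; the rest are enforced. That leaves ¶4, ¶5, ¶6, and ¶7 in effect.

4, 5, 6, 7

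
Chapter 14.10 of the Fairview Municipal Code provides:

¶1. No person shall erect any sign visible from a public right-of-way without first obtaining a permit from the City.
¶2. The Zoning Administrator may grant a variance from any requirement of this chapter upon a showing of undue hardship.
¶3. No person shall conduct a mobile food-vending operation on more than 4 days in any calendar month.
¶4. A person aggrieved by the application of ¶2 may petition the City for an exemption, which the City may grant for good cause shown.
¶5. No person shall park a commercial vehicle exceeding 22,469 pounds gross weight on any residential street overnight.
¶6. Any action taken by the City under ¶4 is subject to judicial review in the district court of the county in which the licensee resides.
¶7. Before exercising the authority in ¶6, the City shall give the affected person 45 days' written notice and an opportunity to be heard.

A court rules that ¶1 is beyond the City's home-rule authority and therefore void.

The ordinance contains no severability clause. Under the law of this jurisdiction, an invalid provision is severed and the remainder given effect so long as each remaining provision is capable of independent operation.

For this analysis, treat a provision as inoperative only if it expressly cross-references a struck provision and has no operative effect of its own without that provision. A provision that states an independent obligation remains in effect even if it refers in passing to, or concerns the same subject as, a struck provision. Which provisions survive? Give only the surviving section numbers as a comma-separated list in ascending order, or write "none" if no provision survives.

2, 3, 4, 5, 6, 7

¶1 is struck. Nothing else in the ordinance is defined by reference to ¶1. With no severability clause, the stated default rule severs what cannot stand and enforces each remaining provision that can operate on its own. The provisions still in force are ¶2, ¶3, ¶4, ¶5, ¶6, and ¶7.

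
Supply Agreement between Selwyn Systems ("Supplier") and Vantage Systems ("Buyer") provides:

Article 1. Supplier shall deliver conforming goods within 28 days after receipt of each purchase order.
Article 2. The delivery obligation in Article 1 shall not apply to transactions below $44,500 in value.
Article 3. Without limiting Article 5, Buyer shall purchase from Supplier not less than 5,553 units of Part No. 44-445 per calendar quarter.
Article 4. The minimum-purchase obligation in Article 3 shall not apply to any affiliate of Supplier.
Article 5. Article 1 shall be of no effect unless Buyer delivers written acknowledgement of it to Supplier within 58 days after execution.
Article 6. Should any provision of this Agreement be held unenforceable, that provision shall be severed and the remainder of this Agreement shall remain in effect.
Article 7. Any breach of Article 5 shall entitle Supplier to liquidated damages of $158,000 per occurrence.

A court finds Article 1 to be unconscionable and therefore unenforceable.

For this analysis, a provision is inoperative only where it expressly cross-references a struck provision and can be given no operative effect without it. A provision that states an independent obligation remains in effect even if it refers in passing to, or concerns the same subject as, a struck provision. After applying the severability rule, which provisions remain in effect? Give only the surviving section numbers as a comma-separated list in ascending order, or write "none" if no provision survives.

Article 1 is struck. Article 2 has no operative effect of its own apart from Article 1 and is therefore inoperative. The only function of Article 5 is the acknowledgement condition for Article 1, so it cannot stand once Article 1 is removed. Article 7 does nothing except set the liquidated-damages amount by reference to Article 5; with Article 5 gone it has no independent effect and is inoperative. Although Article 3 refers to Article 5, its operative terms do not depend on Article 5, so it remains in effect. Article 6 is a severability clause and preserves every provision that can still be given independent effect. The provisions still in force are Article 3, Article 4, and Article 6.

3, 4, 6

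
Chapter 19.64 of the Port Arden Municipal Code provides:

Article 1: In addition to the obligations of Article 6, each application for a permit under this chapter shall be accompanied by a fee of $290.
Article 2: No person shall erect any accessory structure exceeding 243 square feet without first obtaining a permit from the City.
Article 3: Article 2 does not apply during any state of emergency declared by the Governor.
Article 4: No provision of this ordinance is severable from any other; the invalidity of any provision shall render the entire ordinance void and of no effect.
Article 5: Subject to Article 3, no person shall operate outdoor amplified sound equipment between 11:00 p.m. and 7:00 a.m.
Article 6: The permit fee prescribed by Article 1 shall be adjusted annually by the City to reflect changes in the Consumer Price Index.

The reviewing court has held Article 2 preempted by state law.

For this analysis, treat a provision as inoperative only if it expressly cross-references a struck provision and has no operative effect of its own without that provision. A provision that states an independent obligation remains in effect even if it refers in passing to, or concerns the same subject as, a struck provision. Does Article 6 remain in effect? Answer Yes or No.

Article 2 is struck. Article 3 has no operative effect of its own apart from Article 2 and is therefore inoperative. Article 4 provides that the ordinance is not severable, so the invalidity of any one provision voids the entire ordinance. No provision of the ordinance survives. Article 6 is among the inoperative provisions, so the answer is no.

No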